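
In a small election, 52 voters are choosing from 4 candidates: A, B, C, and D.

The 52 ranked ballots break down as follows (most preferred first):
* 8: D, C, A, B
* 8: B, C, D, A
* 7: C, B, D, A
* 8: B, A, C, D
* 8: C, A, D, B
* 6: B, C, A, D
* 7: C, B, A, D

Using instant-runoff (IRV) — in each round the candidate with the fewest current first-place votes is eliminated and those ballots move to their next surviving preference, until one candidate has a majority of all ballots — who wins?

Round 1: A 0, B 22, C 22, D 8. A eliminated.
Round 2: B 22, C 22, D 8. D eliminated.
Round 3: B 22, C 30. C has a majority (≥27).

C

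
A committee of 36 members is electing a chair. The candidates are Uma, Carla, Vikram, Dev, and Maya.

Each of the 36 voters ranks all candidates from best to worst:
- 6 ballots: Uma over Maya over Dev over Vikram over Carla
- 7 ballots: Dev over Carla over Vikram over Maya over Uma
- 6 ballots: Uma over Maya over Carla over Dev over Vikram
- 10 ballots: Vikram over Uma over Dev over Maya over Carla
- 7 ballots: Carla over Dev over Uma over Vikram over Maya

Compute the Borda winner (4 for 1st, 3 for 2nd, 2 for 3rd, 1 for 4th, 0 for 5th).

Uma: 6×4 + 7×0 + 6×4 + 10×3 + 7×2 = 92
Carla: 6×0 + 7×3 + 6×2 + 10×0 + 7×4 = 61
Vikram: 6×1 + 7×2 + 6×0 + 10×4 + 7×1 = 67
Dev: 6×2 + 7×4 + 6×1 + 10×2 + 7×3 = 87
Maya: 6×3 + 7×1 + 6×3 + 10×1 + 7×0 = 53

Uma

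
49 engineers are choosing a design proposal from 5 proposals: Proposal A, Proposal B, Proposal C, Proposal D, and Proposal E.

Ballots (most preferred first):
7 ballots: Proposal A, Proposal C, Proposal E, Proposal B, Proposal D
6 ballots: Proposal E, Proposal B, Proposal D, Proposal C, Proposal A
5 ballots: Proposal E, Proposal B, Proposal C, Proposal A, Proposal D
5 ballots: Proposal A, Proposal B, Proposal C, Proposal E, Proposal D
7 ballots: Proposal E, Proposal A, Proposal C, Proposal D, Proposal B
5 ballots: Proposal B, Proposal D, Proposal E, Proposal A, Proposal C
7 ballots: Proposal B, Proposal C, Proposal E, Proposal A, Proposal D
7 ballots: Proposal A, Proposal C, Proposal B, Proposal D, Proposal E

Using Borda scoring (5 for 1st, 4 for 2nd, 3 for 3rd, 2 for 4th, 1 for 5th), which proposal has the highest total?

Proposal B

Proposal A: 7×5 + 6×1 + 5×2 + 5×5 + 7×4 + 5×2 + 7×2 + 7×5 = 163
Proposal B: 7×2 + 6×4 + 5×4 + 5×4 + 7×1 + 5×5 + 7×5 + 7×3 = 166
Proposal C: 7×4 + 6×2 + 5×3 + 5×3 + 7×3 + 5×1 + 7×4 + 7×4 = 152
Proposal D: 7×1 + 6×3 + 5×1 + 5×1 + 7×2 + 5×4 + 7×1 + 7×2 = 90
Proposal E: 7×3 + 6×5 + 5×5 + 5×2 + 7×5 + 5×3 + 7×3 + 7×1 = 164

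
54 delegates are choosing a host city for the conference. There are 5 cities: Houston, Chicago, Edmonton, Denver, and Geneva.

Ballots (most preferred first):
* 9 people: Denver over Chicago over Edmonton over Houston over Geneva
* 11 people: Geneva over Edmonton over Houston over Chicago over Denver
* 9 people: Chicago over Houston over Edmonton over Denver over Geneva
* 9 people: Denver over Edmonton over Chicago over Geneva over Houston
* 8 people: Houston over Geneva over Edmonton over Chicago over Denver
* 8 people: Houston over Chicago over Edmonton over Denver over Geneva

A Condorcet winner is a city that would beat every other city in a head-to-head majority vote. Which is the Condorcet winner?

Edmonton

Edmonton vs Houston: 29–25
Edmonton vs Chicago: 28–26
Edmonton vs Denver: 36–18
Edmonton vs Geneva: 35–19
Edmonton beats every other city.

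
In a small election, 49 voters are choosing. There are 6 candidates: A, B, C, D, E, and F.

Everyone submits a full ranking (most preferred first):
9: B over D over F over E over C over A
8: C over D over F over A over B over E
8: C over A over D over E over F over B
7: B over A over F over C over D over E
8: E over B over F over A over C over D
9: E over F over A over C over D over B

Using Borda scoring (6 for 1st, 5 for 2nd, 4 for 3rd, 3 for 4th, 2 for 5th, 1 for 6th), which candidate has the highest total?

A: 9×1 + 8×3 + 8×5 + 7×5 + 8×3 + 9×4 = 168
B: 9×6 + 8×2 + 8×1 + 7×6 + 8×5 + 9×1 = 169
C: 9×2 + 8×6 + 8×6 + 7×3 + 8×2 + 9×3 = 178
D: 9×5 + 8×5 + 8×4 + 7×2 + 8×1 + 9×2 = 157
E: 9×3 + 8×1 + 8×3 + 7×1 + 8×6 + 9×6 = 168
F: 9×4 + 8×4 + 8×2 + 7×4 + 8×4 + 9×5 = 189

F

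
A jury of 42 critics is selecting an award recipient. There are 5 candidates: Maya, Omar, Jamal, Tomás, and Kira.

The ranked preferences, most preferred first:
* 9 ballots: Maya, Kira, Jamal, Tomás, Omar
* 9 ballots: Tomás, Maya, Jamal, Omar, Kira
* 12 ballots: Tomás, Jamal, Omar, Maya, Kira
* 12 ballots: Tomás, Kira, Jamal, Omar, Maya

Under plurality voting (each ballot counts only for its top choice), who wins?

Tomás

First-place votes: Maya 9, Omar 0, Jamal 0, Tomás 33, Kira 0.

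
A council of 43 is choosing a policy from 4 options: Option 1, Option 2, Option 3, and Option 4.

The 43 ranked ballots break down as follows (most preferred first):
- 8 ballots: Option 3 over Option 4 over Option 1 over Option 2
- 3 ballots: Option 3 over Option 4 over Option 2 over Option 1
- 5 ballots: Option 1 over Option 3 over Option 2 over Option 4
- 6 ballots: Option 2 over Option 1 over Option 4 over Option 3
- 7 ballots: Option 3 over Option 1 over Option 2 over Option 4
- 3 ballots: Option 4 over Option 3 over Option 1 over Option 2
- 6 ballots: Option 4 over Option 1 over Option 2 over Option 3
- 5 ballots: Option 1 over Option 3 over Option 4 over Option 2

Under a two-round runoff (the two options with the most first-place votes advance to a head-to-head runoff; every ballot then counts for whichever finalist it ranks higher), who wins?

Option 1

Round 1 first-place votes: Option 1 10, Option 2 6, Option 3 18, Option 4 9. Option 3 and Option 1 advance.
Runoff: Option 3 is ranked above Option 1 on 21 ballots, Option 1 above Option 3 on 22.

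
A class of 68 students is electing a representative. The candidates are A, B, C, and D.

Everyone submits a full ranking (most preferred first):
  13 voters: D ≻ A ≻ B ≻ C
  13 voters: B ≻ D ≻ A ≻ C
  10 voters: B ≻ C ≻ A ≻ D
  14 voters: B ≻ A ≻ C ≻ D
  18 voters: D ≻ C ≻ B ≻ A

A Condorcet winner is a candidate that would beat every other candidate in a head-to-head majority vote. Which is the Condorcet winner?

B

B vs A: 55–13
B vs C: 50–18
B vs D: 37–31
B beats every other candidate.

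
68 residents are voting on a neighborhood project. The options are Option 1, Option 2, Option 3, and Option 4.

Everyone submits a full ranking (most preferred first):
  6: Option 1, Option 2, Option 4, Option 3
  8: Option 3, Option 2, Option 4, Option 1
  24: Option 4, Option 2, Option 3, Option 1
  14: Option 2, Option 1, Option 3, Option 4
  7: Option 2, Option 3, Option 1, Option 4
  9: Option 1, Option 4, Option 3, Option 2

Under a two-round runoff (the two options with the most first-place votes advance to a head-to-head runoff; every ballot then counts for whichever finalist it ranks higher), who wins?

Option 2

Round 1 first-place votes: Option 1 15, Option 2 21, Option 3 8, Option 4 24. Option 4 and Option 2 advance.
Runoff: Option 4 is ranked above Option 2 on 33 ballots, Option 2 above Option 4 on 35.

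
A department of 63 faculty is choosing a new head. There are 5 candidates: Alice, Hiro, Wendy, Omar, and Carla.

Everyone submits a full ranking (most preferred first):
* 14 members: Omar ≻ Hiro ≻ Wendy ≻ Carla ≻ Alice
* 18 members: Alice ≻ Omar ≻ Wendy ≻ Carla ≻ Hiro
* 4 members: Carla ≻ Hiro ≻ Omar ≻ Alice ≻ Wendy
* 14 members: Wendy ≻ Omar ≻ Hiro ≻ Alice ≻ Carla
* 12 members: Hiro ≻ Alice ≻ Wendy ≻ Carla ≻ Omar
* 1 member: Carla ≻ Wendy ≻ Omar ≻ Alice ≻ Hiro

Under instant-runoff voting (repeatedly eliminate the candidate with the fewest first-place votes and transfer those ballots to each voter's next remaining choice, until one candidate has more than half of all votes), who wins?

Hiro

Round 1: Alice 18, Hiro 12, Wendy 14, Omar 14, Carla 5. Carla eliminated.
Round 2: Alice 18, Hiro 16, Wendy 15, Omar 14. Omar eliminated.
Round 3: Alice 18, Hiro 30, Wendy 15. Wendy eliminated.
Round 4: Alice 19, Hiro 44. Hiro has a majority (≥32).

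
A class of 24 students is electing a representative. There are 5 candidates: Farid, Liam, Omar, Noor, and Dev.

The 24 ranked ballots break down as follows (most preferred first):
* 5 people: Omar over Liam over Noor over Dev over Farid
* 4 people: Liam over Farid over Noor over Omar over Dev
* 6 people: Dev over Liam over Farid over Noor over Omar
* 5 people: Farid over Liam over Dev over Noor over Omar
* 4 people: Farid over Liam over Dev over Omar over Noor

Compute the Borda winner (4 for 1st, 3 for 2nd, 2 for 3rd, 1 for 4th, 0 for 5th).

Liam

Farid: 5×0 + 4×3 + 6×2 + 5×4 + 4×4 = 60
Liam: 5×3 + 4×4 + 6×3 + 5×3 + 4×3 = 76
Omar: 5×4 + 4×1 + 6×0 + 5×0 + 4×1 = 28
Noor: 5×2 + 4×2 + 6×1 + 5×1 + 4×0 = 29
Dev: 5×1 + 4×0 + 6×4 + 5×2 + 4×2 = 47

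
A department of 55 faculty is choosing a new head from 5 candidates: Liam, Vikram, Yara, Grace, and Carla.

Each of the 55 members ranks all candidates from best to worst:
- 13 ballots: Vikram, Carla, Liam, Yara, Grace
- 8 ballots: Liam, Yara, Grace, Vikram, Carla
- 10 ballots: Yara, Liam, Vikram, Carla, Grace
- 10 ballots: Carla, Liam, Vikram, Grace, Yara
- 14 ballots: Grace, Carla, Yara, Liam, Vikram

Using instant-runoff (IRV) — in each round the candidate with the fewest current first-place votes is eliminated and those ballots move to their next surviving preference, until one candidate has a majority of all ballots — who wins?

Yara

Round 1: Liam 8, Vikram 13, Yara 10, Grace 14, Carla 10. Liam eliminated.
Round 2: Vikram 13, Yara 18, Grace 14, Carla 10. Carla eliminated.
Round 3: Vikram 23, Yara 18, Grace 14. Grace eliminated.
Round 4: Vikram 23, Yara 32. Yara has a majority (≥28).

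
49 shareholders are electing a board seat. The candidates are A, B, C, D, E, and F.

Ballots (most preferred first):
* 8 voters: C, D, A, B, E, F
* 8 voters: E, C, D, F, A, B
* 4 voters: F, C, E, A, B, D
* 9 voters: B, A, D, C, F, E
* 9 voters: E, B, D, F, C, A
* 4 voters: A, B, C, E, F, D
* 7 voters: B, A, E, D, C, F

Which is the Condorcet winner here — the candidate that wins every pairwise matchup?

B

B vs A: 25–24
B vs C: 29–20
B vs D: 33–16
B vs E: 28–21
B vs F: 37–12
B beats every other candidate.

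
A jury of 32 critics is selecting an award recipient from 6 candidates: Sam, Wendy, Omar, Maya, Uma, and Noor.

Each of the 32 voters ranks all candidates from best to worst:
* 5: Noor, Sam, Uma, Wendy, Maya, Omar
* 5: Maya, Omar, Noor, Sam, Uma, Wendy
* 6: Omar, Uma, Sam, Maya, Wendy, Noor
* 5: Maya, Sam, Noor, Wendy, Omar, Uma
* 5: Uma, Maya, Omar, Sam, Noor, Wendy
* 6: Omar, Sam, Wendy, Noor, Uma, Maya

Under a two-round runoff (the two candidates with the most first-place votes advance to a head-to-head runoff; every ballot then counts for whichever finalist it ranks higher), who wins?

Round 1 first-place votes: Sam 0, Wendy 0, Omar 12, Maya 10, Uma 5, Noor 5. Omar and Maya advance.
Runoff: Omar is ranked above Maya on 12 ballots, Maya above Omar on 20.

Maya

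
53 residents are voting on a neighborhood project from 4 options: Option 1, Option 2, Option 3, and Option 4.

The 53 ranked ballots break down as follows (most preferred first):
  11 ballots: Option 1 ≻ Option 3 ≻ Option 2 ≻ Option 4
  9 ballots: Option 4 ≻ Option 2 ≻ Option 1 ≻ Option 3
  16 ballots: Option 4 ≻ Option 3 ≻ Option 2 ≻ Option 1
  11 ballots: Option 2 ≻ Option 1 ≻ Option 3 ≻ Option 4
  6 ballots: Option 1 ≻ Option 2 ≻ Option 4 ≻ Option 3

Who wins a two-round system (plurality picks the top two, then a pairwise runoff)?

Option 1

Round 1 first-place votes: Option 1 17, Option 2 11, Option 3 0, Option 4 25. Option 4 and Option 1 advance.
Runoff: Option 4 is ranked above Option 1 on 25 ballots, Option 1 above Option 4 on 28.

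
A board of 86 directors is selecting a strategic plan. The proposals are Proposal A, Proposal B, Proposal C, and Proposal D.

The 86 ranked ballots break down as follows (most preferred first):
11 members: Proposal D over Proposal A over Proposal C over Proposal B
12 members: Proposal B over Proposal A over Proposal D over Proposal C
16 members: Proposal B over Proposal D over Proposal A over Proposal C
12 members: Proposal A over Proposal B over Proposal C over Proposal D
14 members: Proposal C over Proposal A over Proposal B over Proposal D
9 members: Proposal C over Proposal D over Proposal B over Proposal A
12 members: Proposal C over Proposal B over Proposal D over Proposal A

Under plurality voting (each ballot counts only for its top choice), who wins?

Proposal C

First-place votes: Proposal A 12, Proposal B 28, Proposal C 35, Proposal D 11.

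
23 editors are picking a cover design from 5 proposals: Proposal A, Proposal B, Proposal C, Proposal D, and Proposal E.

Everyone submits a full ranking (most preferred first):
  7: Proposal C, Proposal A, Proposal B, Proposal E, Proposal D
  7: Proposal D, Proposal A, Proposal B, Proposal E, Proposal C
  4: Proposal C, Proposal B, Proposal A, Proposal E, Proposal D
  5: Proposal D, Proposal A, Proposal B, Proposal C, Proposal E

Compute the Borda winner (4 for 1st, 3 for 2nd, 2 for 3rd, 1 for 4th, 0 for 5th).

Proposal A

Proposal A: 7×3 + 7×3 + 4×2 + 5×3 = 65
Proposal B: 7×2 + 7×2 + 4×3 + 5×2 = 50
Proposal C: 7×4 + 7×0 + 4×4 + 5×1 = 49
Proposal D: 7×0 + 7×4 + 4×0 + 5×4 = 48
Proposal E: 7×1 + 7×1 + 4×1 + 5×0 = 18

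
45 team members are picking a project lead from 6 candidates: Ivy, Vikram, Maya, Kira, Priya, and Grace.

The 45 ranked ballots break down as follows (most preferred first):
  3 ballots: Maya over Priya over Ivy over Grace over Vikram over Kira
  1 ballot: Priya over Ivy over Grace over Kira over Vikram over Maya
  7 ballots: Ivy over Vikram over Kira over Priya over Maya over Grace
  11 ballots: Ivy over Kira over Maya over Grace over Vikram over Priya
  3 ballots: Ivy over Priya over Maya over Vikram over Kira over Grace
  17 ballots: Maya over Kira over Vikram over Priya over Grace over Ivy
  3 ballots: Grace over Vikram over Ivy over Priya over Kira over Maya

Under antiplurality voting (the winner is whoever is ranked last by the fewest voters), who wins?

Last-place votes: Ivy 17, Vikram 0, Maya 4, Kira 3, Priya 11, Grace 10.

Vikram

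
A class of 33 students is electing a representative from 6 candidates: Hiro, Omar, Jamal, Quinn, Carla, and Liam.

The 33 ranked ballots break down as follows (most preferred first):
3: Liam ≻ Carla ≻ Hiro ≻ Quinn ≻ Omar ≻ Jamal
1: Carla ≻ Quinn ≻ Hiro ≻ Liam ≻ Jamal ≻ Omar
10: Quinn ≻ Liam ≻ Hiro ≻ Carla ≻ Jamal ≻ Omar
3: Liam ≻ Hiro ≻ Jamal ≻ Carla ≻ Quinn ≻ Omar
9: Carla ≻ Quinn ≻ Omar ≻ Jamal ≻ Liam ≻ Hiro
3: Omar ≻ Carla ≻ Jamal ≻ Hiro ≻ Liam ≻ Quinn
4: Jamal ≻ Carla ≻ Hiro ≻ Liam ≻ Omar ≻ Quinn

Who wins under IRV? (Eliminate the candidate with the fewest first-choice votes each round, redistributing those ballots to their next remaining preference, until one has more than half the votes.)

Carla

Round 1: Hiro 0, Omar 3, Jamal 4, Quinn 10, Carla 10, Liam 6. Hiro eliminated.
Round 2: Omar 3, Jamal 4, Quinn 10, Carla 10, Liam 6. Omar eliminated.
Round 3: Jamal 4, Quinn 10, Carla 13, Liam 6. Jamal eliminated.
Round 4: Quinn 10, Carla 17, Liam 6. Carla has a majority (≥17).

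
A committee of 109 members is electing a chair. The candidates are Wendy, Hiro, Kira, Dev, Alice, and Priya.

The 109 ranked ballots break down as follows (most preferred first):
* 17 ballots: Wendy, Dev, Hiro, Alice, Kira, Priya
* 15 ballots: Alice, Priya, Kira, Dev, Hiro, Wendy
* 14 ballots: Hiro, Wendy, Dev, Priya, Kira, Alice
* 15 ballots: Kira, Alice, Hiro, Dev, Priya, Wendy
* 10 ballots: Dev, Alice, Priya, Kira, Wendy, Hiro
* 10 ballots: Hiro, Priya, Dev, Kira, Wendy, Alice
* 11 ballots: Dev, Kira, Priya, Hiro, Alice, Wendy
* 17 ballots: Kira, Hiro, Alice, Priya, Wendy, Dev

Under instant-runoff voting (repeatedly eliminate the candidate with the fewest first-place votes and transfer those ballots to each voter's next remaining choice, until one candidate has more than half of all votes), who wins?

Dev

Round 1: Wendy 17, Hiro 24, Kira 32, Dev 21, Alice 15, Priya 0. Priya eliminated.
Round 2: Wendy 17, Hiro 24, Kira 32, Dev 21, Alice 15. Alice eliminated.
Round 3: Wendy 17, Hiro 24, Kira 47, Dev 21. Wendy eliminated.
Round 4: Hiro 24, Kira 47, Dev 38. Hiro eliminated.
Round 5: Kira 47, Dev 62. Dev has a majority (≥55).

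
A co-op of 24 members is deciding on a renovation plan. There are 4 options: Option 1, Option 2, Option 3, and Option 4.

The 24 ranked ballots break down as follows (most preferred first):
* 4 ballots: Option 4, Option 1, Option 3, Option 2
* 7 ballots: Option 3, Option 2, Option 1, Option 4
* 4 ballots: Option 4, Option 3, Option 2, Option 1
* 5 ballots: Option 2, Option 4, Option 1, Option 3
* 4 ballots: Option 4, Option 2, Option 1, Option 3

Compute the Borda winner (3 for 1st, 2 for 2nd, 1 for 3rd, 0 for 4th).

Option 4

Option 1: 4×2 + 7×1 + 4×0 + 5×1 + 4×1 = 24
Option 2: 4×0 + 7×2 + 4×1 + 5×3 + 4×2 = 41
Option 3: 4×1 + 7×3 + 4×2 + 5×0 + 4×0 = 33
Option 4: 4×3 + 7×0 + 4×3 + 5×2 + 4×3 = 46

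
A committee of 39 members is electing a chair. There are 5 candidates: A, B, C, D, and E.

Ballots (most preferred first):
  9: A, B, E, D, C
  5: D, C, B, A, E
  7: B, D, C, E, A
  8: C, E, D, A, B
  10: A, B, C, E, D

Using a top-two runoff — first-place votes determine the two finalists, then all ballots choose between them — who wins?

Round 1 first-place votes: A 19, B 7, C 8, D 5, E 0. A and C advance.
Runoff: A is ranked above C on 19 ballots, C above A on 20.

C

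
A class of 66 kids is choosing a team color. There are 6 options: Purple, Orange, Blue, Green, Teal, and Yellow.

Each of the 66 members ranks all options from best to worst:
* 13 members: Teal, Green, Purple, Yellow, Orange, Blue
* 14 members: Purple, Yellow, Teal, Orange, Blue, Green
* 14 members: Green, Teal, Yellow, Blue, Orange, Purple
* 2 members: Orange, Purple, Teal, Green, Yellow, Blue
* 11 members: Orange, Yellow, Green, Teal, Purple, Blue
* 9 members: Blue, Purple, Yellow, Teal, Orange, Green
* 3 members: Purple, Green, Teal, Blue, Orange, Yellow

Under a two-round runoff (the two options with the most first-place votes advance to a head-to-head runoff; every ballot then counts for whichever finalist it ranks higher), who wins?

Round 1 first-place votes: Purple 17, Orange 13, Blue 9, Green 14, Teal 13, Yellow 0. Purple and Green advance.
Runoff: Purple is ranked above Green on 28 ballots, Green above Purple on 38.

Green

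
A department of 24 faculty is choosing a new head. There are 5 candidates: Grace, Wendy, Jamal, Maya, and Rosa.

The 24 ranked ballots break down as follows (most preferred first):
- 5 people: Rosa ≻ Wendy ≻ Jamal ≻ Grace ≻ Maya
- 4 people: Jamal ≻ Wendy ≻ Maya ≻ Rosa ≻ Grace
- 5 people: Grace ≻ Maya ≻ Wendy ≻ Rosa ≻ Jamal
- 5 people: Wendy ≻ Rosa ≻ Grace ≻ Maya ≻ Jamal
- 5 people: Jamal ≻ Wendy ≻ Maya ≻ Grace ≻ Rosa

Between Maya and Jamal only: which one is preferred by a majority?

Jamal

Maya is ranked above Jamal on 10 ballots; Jamal above Maya on 14.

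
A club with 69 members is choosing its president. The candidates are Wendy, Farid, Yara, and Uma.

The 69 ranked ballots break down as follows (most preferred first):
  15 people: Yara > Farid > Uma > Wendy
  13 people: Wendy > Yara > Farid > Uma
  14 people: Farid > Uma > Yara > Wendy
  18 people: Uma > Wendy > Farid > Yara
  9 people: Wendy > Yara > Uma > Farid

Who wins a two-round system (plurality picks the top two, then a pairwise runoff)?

Uma

Round 1 first-place votes: Wendy 22, Farid 14, Yara 15, Uma 18. Wendy and Uma advance.
Runoff: Wendy is ranked above Uma on 22 ballots, Uma above Wendy on 47.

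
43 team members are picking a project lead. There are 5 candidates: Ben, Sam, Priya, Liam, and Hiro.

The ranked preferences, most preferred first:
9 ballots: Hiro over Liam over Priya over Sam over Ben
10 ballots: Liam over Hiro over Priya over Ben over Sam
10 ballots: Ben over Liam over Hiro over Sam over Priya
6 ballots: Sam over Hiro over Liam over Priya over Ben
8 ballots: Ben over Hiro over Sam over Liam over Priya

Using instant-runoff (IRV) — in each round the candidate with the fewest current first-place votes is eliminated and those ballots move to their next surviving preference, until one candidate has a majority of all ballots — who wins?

Hiro

Round 1: Ben 18, Sam 6, Priya 0, Liam 10, Hiro 9. Priya eliminated.
Round 2: Ben 18, Sam 6, Liam 10, Hiro 9. Sam eliminated.
Round 3: Ben 18, Liam 10, Hiro 15. Liam eliminated.
Round 4: Ben 18, Hiro 25. Hiro has a majority (≥22).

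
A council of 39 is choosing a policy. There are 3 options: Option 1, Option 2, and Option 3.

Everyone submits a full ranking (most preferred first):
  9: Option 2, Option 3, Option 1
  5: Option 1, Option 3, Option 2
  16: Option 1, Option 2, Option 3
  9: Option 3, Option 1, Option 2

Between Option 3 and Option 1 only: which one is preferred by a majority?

Option 1

Option 3 is ranked above Option 1 on 18 ballots; Option 1 above Option 3 on 21.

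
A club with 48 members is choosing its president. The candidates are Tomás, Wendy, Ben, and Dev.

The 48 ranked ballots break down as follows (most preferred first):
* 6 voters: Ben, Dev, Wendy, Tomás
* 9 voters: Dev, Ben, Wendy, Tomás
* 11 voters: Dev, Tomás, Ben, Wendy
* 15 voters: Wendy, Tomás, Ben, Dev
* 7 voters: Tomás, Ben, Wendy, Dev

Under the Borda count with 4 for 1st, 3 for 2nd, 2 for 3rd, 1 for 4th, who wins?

Ben

Tomás: 6×1 + 9×1 + 11×3 + 15×3 + 7×4 = 121
Wendy: 6×2 + 9×2 + 11×1 + 15×4 + 7×2 = 115
Ben: 6×4 + 9×3 + 11×2 + 15×2 + 7×3 = 124
Dev: 6×3 + 9×4 + 11×4 + 15×1 + 7×1 = 120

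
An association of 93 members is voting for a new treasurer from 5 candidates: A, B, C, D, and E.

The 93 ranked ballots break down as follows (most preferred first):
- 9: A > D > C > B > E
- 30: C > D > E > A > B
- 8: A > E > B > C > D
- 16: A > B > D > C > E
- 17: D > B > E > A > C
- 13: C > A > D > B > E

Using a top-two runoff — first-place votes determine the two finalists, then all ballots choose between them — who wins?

A

Round 1 first-place votes: A 33, B 0, C 43, D 17, E 0. C and A advance.
Runoff: C is ranked above A on 43 ballots, A above C on 50.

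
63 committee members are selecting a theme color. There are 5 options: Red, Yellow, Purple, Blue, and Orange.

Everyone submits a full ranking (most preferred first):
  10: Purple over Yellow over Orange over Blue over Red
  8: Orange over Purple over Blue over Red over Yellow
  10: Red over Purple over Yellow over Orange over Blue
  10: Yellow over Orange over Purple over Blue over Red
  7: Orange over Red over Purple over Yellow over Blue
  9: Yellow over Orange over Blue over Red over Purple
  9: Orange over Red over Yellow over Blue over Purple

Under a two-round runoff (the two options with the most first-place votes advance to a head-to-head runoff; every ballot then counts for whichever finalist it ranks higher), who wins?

Round 1 first-place votes: Red 10, Yellow 19, Purple 10, Blue 0, Orange 24. Orange and Yellow advance.
Runoff: Orange is ranked above Yellow on 24 ballots, Yellow above Orange on 39.

Yellow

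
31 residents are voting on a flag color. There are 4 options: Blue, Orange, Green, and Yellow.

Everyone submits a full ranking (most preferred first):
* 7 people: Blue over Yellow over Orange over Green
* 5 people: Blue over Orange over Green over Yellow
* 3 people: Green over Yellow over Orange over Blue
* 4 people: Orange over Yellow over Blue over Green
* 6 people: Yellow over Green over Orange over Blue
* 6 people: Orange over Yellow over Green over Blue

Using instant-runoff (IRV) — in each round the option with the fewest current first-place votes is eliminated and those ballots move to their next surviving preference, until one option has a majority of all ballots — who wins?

Round 1: Blue 12, Orange 10, Green 3, Yellow 6. Green eliminated.
Round 2: Blue 12, Orange 10, Yellow 9. Yellow eliminated.
Round 3: Blue 12, Orange 19. Orange has a majority (≥16).

Orange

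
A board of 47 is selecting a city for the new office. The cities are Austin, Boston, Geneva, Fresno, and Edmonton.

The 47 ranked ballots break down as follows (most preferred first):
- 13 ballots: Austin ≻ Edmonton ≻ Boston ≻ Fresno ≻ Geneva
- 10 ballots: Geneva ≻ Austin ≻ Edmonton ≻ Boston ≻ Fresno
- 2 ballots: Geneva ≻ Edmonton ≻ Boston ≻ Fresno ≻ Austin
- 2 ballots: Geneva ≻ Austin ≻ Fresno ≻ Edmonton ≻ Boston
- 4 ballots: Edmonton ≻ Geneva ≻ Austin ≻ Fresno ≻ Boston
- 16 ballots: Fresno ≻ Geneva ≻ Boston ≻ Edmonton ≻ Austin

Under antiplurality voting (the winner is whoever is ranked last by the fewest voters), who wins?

Last-place votes: Austin 18, Boston 6, Geneva 13, Fresno 10, Edmonton 0.

Edmonton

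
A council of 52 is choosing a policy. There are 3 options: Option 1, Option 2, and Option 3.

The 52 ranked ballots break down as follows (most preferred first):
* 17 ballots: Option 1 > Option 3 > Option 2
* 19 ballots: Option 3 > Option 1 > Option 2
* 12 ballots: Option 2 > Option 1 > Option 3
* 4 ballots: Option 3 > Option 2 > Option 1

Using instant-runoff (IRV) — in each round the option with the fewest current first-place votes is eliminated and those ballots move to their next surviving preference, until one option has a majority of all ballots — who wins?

Round 1: Option 1 17, Option 2 12, Option 3 23. Option 2 eliminated.
Round 2: Option 1 29, Option 3 23. Option 1 has a majority (≥27).

Option 1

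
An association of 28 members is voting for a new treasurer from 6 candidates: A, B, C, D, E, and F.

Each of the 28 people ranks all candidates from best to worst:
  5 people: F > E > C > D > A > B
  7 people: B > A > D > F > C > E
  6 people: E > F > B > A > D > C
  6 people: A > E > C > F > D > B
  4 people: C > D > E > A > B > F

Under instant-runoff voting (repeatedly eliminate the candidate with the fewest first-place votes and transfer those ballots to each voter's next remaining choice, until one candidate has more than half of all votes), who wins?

Round 1: A 6, B 7, C 4, D 0, E 6, F 5. D eliminated.
Round 2: A 6, B 7, C 4, E 6, F 5. C eliminated.
Round 3: A 6, B 7, E 10, F 5. F eliminated.
Round 4: A 6, B 7, E 15. E has a majority (≥15).

E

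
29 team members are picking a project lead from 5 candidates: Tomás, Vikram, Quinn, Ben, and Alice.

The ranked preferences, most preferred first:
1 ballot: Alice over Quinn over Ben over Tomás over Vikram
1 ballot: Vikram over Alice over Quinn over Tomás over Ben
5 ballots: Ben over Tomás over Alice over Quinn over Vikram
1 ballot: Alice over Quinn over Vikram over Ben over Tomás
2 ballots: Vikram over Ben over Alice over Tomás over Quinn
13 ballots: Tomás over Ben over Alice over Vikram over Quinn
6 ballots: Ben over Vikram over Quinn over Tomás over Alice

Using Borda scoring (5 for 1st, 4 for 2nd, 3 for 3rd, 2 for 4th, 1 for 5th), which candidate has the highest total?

Ben

Tomás: 1×2 + 1×2 + 5×4 + 1×1 + 2×2 + 13×5 + 6×2 = 106
Vikram: 1×1 + 1×5 + 5×1 + 1×3 + 2×5 + 13×2 + 6×4 = 74
Quinn: 1×4 + 1×3 + 5×2 + 1×4 + 2×1 + 13×1 + 6×3 = 54
Ben: 1×3 + 1×1 + 5×5 + 1×2 + 2×4 + 13×4 + 6×5 = 121
Alice: 1×5 + 1×4 + 5×3 + 1×5 + 2×3 + 13×3 + 6×1 = 80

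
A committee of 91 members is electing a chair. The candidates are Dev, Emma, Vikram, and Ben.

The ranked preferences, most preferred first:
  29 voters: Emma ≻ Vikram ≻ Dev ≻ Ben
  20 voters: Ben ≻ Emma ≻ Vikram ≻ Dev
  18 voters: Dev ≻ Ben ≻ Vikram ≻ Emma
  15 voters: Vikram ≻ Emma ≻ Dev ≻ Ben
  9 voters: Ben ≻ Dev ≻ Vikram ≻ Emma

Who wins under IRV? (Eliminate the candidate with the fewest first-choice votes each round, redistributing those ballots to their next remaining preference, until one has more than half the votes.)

Round 1: Dev 18, Emma 29, Vikram 15, Ben 29. Vikram eliminated.
Round 2: Dev 18, Emma 44, Ben 29. Dev eliminated.
Round 3: Emma 44, Ben 47. Ben has a majority (≥46).

Ben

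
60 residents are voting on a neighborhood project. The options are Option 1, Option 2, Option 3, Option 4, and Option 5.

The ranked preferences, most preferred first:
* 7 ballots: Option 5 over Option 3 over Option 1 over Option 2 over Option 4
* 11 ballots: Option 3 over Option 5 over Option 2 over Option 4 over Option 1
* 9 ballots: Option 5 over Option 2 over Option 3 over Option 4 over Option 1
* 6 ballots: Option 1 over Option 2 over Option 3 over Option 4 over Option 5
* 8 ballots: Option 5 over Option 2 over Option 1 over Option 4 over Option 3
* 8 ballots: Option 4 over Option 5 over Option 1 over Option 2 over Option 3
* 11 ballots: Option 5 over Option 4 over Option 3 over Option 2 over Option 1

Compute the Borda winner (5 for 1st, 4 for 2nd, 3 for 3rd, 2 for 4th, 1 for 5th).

Option 1: 7×3 + 11×1 + 9×1 + 6×5 + 8×3 + 8×3 + 11×1 = 130
Option 2: 7×2 + 11×3 + 9×4 + 6×4 + 8×4 + 8×2 + 11×2 = 177
Option 3: 7×4 + 11×5 + 9×3 + 6×3 + 8×1 + 8×1 + 11×3 = 177
Option 4: 7×1 + 11×2 + 9×2 + 6×2 + 8×2 + 8×5 + 11×4 = 159
Option 5: 7×5 + 11×4 + 9×5 + 6×1 + 8×5 + 8×4 + 11×5 = 257

Option 5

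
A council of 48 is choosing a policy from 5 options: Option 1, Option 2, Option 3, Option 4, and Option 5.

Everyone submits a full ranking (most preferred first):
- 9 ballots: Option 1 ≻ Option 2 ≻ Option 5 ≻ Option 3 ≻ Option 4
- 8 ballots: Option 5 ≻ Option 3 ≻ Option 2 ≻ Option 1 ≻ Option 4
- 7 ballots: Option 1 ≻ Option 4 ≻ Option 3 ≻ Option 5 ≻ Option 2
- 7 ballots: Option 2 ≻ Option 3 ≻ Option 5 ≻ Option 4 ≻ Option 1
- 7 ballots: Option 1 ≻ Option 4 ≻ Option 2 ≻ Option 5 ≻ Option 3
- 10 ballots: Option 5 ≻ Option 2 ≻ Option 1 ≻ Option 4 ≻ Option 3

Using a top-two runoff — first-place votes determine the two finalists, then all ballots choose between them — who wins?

Round 1 first-place votes: Option 1 23, Option 2 7, Option 3 0, Option 4 0, Option 5 18. Option 1 and Option 5 advance.
Runoff: Option 1 is ranked above Option 5 on 23 ballots, Option 5 above Option 1 on 25.

Option 5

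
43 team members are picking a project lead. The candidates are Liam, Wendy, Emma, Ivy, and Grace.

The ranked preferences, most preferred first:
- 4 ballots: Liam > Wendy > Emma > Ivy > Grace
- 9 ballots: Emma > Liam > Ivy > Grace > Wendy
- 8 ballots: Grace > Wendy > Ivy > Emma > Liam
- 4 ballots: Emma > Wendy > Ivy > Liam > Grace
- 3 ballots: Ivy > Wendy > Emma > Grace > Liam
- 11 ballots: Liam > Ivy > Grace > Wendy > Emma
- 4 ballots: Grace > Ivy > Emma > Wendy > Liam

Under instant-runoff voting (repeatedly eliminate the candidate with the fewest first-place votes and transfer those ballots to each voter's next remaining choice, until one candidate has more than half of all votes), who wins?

Emma

Round 1: Liam 15, Wendy 0, Emma 13, Ivy 3, Grace 12. Wendy eliminated.
Round 2: Liam 15, Emma 13, Ivy 3, Grace 12. Ivy eliminated.
Round 3: Liam 15, Emma 16, Grace 12. Grace eliminated.
Round 4: Liam 15, Emma 28. Emma has a majority (≥22).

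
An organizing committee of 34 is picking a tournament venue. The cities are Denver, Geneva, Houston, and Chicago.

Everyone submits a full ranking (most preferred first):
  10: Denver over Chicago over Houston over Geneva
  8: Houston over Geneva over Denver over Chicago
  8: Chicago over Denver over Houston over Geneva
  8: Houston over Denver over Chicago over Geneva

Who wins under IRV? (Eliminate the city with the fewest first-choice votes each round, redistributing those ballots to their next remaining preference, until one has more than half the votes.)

Denver

Round 1: Denver 10, Geneva 0, Houston 16, Chicago 8. Geneva eliminated.
Round 2: Denver 10, Houston 16, Chicago 8. Chicago eliminated.
Round 3: Denver 18, Houston 16. Denver has a majority (≥18).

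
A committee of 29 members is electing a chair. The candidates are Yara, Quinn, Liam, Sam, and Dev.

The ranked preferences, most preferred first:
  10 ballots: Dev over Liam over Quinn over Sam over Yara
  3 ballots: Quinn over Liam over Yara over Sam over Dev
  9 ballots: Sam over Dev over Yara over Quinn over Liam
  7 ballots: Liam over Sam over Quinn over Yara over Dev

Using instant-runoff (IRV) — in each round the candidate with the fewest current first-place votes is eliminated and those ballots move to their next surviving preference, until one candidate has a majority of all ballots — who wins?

Round 1: Yara 0, Quinn 3, Liam 7, Sam 9, Dev 10. Yara eliminated.
Round 2: Quinn 3, Liam 7, Sam 9, Dev 10. Quinn eliminated.
Round 3: Liam 10, Sam 9, Dev 10. Sam eliminated.
Round 4: Liam 10, Dev 19. Dev has a majority (≥15).

Dev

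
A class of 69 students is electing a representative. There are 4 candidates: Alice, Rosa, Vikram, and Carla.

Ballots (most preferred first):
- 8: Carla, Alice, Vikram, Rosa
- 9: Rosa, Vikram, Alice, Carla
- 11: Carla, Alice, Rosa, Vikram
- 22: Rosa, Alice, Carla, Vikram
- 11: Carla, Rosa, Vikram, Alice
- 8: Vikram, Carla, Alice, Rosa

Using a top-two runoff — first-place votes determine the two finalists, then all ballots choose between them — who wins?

Carla

Round 1 first-place votes: Alice 0, Rosa 31, Vikram 8, Carla 30. Rosa and Carla advance.
Runoff: Rosa is ranked above Carla on 31 ballots, Carla above Rosa on 38.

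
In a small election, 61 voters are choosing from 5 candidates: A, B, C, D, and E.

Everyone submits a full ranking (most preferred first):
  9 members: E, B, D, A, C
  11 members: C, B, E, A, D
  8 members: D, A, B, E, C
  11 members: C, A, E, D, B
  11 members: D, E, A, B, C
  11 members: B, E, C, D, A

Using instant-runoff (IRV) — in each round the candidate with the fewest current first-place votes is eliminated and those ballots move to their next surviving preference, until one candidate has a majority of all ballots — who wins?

B

Round 1: A 0, B 11, C 22, D 19, E 9. A eliminated.
Round 2: B 11, C 22, D 19, E 9. E eliminated.
Round 3: B 20, C 22, D 19. D eliminated.
Round 4: B 39, C 22. B has a majority (≥31).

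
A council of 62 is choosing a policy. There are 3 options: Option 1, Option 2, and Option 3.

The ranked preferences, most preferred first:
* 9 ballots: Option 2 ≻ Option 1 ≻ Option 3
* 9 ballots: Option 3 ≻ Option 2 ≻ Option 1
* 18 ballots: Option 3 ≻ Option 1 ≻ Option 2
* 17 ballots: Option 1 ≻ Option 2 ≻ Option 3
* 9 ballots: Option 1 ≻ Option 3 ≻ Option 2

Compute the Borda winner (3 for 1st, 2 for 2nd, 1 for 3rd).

Option 1

Option 1: 9×2 + 9×1 + 18×2 + 17×3 + 9×3 = 141
Option 2: 9×3 + 9×2 + 18×1 + 17×2 + 9×1 = 106
Option 3: 9×1 + 9×3 + 18×3 + 17×1 + 9×2 = 125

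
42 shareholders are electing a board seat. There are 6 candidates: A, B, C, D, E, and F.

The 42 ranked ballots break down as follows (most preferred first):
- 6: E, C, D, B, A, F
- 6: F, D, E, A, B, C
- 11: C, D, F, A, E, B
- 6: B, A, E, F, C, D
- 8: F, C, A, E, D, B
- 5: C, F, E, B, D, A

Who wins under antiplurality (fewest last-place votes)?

E

Last-place votes: A 5, B 19, C 6, D 6, E 0, F 6.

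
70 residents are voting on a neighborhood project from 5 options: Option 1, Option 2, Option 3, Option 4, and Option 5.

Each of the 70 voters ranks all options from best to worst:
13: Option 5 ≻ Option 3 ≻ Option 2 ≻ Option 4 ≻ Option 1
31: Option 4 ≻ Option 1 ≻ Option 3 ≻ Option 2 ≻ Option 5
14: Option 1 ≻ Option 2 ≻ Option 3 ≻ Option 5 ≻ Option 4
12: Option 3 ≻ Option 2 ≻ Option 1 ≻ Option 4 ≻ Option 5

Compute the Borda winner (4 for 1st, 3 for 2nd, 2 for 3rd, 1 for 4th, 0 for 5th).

Option 1: 13×0 + 31×3 + 14×4 + 12×2 = 173
Option 2: 13×2 + 31×1 + 14×3 + 12×3 = 135
Option 3: 13×3 + 31×2 + 14×2 + 12×4 = 177
Option 4: 13×1 + 31×4 + 14×0 + 12×1 = 149
Option 5: 13×4 + 31×0 + 14×1 + 12×0 = 66

Option 3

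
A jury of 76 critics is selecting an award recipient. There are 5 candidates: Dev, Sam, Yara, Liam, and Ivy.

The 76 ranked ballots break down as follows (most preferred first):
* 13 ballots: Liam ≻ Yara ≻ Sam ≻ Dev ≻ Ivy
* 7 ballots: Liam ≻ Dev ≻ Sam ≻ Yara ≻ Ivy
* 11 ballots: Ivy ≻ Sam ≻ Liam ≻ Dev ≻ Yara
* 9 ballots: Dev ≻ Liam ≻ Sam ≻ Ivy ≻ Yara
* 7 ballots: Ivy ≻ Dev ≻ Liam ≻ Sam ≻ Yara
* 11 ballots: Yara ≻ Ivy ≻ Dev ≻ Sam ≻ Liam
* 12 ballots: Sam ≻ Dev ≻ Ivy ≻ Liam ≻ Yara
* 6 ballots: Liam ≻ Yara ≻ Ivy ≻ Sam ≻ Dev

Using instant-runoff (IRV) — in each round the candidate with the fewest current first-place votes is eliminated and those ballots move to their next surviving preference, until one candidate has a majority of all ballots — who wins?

Ivy

Round 1: Dev 9, Sam 12, Yara 11, Liam 26, Ivy 18. Dev eliminated.
Round 2: Sam 12, Yara 11, Liam 35, Ivy 18. Yara eliminated.
Round 3: Sam 12, Liam 35, Ivy 29. Sam eliminated.
Round 4: Liam 35, Ivy 41. Ivy has a majority (≥39).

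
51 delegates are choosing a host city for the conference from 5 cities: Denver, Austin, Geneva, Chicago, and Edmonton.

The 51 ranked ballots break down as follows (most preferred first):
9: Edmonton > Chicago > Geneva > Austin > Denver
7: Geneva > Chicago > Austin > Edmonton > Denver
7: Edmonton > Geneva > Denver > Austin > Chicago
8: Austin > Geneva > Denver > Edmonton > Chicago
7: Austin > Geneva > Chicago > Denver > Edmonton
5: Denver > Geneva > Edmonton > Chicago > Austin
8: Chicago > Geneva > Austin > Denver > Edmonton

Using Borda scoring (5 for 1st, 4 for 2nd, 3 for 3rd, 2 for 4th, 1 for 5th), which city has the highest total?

Denver: 9×1 + 7×1 + 7×3 + 8×3 + 7×2 + 5×5 + 8×2 = 116
Austin: 9×2 + 7×3 + 7×2 + 8×5 + 7×5 + 5×1 + 8×3 = 157
Geneva: 9×3 + 7×5 + 7×4 + 8×4 + 7×4 + 5×4 + 8×4 = 202
Chicago: 9×4 + 7×4 + 7×1 + 8×1 + 7×3 + 5×2 + 8×5 = 150
Edmonton: 9×5 + 7×2 + 7×5 + 8×2 + 7×1 + 5×3 + 8×1 = 140

Geneva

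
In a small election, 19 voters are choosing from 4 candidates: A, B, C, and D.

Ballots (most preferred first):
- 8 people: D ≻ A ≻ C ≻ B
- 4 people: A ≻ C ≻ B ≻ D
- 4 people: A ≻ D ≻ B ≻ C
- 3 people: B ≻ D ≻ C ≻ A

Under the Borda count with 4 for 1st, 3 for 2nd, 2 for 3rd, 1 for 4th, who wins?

A

A: 8×3 + 4×4 + 4×4 + 3×1 = 59
B: 8×1 + 4×2 + 4×2 + 3×4 = 36
C: 8×2 + 4×3 + 4×1 + 3×2 = 38
D: 8×4 + 4×1 + 4×3 + 3×3 = 57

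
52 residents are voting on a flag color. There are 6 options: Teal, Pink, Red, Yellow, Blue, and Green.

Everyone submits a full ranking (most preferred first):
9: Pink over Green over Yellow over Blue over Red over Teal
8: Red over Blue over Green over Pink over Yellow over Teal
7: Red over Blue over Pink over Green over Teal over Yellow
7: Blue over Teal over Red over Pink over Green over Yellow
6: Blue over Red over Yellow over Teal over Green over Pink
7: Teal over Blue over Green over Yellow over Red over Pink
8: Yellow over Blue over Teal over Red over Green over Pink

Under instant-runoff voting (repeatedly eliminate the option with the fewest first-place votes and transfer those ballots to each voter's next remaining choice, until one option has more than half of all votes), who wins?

Round 1: Teal 7, Pink 9, Red 15, Yellow 8, Blue 13, Green 0. Green eliminated.
Round 2: Teal 7, Pink 9, Red 15, Yellow 8, Blue 13. Teal eliminated.
Round 3: Pink 9, Red 15, Yellow 8, Blue 20. Yellow eliminated.
Round 4: Pink 9, Red 15, Blue 28. Blue has a majority (≥27).

Blue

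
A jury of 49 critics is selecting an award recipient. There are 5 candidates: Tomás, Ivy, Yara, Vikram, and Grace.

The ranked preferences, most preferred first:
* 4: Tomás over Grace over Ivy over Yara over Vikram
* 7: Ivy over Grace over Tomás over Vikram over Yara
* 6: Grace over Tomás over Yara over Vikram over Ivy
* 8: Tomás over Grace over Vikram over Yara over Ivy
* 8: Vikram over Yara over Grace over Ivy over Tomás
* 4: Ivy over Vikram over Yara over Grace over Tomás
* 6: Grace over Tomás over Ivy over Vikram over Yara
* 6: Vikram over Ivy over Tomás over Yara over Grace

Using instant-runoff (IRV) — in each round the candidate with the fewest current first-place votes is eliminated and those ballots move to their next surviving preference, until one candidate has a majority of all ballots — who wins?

Grace

Round 1: Tomás 12, Ivy 11, Yara 0, Vikram 14, Grace 12. Yara eliminated.
Round 2: Tomás 12, Ivy 11, Vikram 14, Grace 12. Ivy eliminated.
Round 3: Tomás 12, Vikram 18, Grace 19. Tomás eliminated.
Round 4: Vikram 18, Grace 31. Grace has a majority (≥25).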